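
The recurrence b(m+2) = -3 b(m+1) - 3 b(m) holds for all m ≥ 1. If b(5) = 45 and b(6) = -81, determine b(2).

Rearranging, b(m-2) = (b(m) + 3 b(m-1)) / -3.
b(4) = (-81 + 3*45) / -3 = 54/-3 = -18
b(3) = (45 + 3*(-18)) / -3 = -9/-3 = 3
b(2) = (-18 + 3*3) / -3 = -9/-3 = 3

3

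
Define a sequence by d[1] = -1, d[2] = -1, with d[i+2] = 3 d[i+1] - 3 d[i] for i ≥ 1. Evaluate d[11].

d[3] = 3(-1) - 3(-1) = 0
d[4] = 3(0) - 3(-1) = 3
d[5] = 3(3) - 3(0) = 9
d[6] = 3(9) - 3(3) = 18
d[7] = 3(18) - 3(9) = 27
d[8] = 3(27) - 3(18) = 27
d[9] = 3(27) - 3(27) = 0
d[10] = 3(0) - 3(27) = -81
d[11] = 3(-81) - 3(0) = -243

-243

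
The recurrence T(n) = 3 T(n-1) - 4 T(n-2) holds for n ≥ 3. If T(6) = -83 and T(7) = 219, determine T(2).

Rearranging, T(n-2) = (T(n) - 3 T(n-1)) / -4.
T(5) = (219 - 3·(-83)) / -4 = 468/-4 = -117
T(4) = (-83 - 3·(-117)) / -4 = 268/-4 = -67
T(3) = (-117 - 3·(-67)) / -4 = 84/-4 = -21
T(2) = (-67 - 3·(-21)) / -4 = -4/-4 = 1

1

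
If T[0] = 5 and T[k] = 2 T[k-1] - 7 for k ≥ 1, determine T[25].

-67108857

The fixed point is -7/(1 - 2) = 7, so T[k] - 7 = 2(T[k-1] - 7).
Hence T[k] = -2·2^k + 7.
T[25] = -2·2^{25} + 7 = -2·33554432 + 7 = -67108857.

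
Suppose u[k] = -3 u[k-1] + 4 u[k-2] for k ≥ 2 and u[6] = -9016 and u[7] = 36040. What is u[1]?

Rearranging, u[k-2] = (u[k] + 3 u[k-1]) / 4.
u[5] = (36040 + 3·(-9016)) / 4 = 8992/4 = 2248
u[4] = (-9016 + 3·2248) / 4 = -2272/4 = -568
u[3] = (2248 + 3·(-568)) / 4 = 544/4 = 136
u[2] = (-568 + 3·136) / 4 = -160/4 = -40
u[1] = (136 + 3·(-40)) / 4 = 16/4 = 4

4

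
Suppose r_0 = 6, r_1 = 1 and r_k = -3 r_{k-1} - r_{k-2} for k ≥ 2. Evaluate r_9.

8506

r_2 = -3·1 - 6 = -9
r_3 = -3·(-9) - 1 = 26
r_4 = -3·26 - (-9) = -69
r_5 = -3·(-69) - 26 = 181
r_6 = -3·181 - (-69) = -474
r_7 = -3·(-474) - 181 = 1241
r_8 = -3·1241 - (-474) = -3249
r_9 = -3·(-3249) - 1241 = 8506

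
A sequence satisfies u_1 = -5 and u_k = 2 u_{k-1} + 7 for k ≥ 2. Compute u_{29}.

The fixed point is 7/(1 - 2) = -7, so u_k + 7 = 2(u_{k-1} + 7).
Hence u_k = 2·2^{k-1} - 7.
u_{29} = 2·2^{28} - 7 = 2·268435456 - 7 = 536870905.

536870905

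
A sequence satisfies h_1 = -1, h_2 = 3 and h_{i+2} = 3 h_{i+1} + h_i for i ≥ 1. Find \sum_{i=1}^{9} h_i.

15190

h_3 = 3*3 + (-1) = 8
h_4 = 3*8 + 3 = 27
h_5 = 3*27 + 8 = 89
h_6 = 3*89 + 27 = 294
h_7 = 3*294 + 89 = 971
h_8 = 3*971 + 294 = 3207
h_9 = 3*3207 + 971 = 10592
Sum = (-1) + 3 + 8 + 27 + 89 + 294 + 971 + 3207 + 10592 = 15190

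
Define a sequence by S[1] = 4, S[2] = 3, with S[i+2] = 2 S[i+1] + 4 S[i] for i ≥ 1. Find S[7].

2048

S[3] = 2·3 + 4·4 = 22
S[4] = 2·22 + 4·3 = 56
S[5] = 2·56 + 4·22 = 200
S[6] = 2·200 + 4·56 = 624
S[7] = 2·624 + 4·200 = 2048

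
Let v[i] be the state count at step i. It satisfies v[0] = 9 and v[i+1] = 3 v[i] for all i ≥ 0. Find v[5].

v[1] = 3*9 = 27
v[2] = 3*27 = 81
v[3] = 3*81 = 243
v[4] = 3*243 = 729
v[5] = 3*729 = 2187

2187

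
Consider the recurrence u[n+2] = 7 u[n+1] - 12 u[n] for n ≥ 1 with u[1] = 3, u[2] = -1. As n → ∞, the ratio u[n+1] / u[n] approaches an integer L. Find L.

The characteristic equation is r^2 - 7r + 12 = 0, which factors as (r - 4)(r - 3) = 0.
So the roots are 4 and 3. Since |4| > |3| and the coefficient of 4^n is non-zero, the ratio tends to 4.

4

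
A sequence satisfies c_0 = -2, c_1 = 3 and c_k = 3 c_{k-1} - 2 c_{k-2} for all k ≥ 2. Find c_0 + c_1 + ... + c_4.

120

c_2 = 3(3) - 2(-2) = 13
c_3 = 3(13) - 2(3) = 33
c_4 = 3(33) - 2(13) = 73
Sum = (-2) + 3 + 13 + 33 + 73 = 120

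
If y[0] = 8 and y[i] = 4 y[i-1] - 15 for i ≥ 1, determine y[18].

The fixed point is -15/(1 - 4) = 5, so y[i] - 5 = 4(y[i-1] - 5).
Hence y[i] = 3·4^i + 5.
y[18] = 3·4^{18} + 5 = 3·68719476736 + 5 = 206158430213.

206158430213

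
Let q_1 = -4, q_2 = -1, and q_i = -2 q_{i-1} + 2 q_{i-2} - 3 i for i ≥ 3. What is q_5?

-77

q_3 = -2*(-1) + 2*(-4) - 9 = -15
q_4 = -2*(-15) + 2*(-1) - 12 = 16
q_5 = -2*16 + 2*(-15) - 15 = -77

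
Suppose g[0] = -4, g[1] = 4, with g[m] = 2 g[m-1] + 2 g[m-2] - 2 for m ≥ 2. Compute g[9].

-202

g[2] = 2·4 + 2·(-4) - 2 = -2
g[3] = 2·(-2) + 2·4 - 2 = 2
g[4] = 2·2 + 2·(-2) - 2 = -2
g[5] = 2·(-2) + 2·2 - 2 = -2
g[6] = 2·(-2) + 2·(-2) - 2 = -10
g[7] = 2·(-10) + 2·(-2) - 2 = -26
g[8] = 2·(-26) + 2·(-10) - 2 = -74
g[9] = 2·(-74) + 2·(-26) - 2 = -202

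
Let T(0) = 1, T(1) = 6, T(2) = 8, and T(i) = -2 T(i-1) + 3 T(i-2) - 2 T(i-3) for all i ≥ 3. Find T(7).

T(3) = -2·8 + 3·6 - 2·1 = 0
T(4) = -2·0 + 3·8 - 2·6 = 12
T(5) = -2·12 + 3·0 - 2·8 = -40
T(6) = -2·(-40) + 3·12 - 2·0 = 116
T(7) = -2·116 + 3·(-40) - 2·12 = -376

-376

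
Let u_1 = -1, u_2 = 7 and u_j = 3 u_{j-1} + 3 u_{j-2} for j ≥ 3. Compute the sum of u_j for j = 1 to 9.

78552

u_3 = 3*7 + 3*(-1) = 18
u_4 = 3*18 + 3*7 = 75
u_5 = 3*75 + 3*18 = 279
u_6 = 3*279 + 3*75 = 1062
u_7 = 3*1062 + 3*279 = 4023
u_8 = 3*4023 + 3*1062 = 15255
u_9 = 3*15255 + 3*4023 = 57834
Sum = (-1) + 7 + 18 + 75 + 279 + 1062 + 4023 + 15255 + 57834 = 78552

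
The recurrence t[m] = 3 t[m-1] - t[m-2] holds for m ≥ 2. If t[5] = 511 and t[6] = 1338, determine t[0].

-6

Rearranging, t[m-2] = -(t[m] - 3 t[m-1]).
t[4] = -(1338 - 3(511)) = 195
t[3] = -(511 - 3(195)) = 74
t[2] = -(195 - 3(74)) = 27
t[1] = -(74 - 3(27)) = 7
t[0] = -(27 - 3(7)) = -6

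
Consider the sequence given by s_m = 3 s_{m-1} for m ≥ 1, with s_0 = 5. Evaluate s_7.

s_1 = 3*5 = 15
s_2 = 3*15 = 45
s_3 = 3*45 = 135
s_4 = 3*135 = 405
s_5 = 3*405 = 1215
s_6 = 3*1215 = 3645
s_7 = 3*3645 = 10935

10935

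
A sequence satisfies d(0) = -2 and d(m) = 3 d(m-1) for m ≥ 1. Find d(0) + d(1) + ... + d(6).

-2186

d(1) = 3·(-2) = -6
d(2) = 3·(-6) = -18
d(3) = 3·(-18) = -54
d(4) = 3·(-54) = -162
d(5) = 3·(-162) = -486
d(6) = 3·(-486) = -1458
Sum = (-2) + (-6) + (-18) + (-54) + (-162) + (-486) + (-1458) = -2186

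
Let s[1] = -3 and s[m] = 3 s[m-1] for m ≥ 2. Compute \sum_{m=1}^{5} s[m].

-363

s[2] = 3(-3) = -9
s[3] = 3(-9) = -27
s[4] = 3(-27) = -81
s[5] = 3(-81) = -243
Sum = (-3) + (-9) + (-27) + (-81) + (-243) = -363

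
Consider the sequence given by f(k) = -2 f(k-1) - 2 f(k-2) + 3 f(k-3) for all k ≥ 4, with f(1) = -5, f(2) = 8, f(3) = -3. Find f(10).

f(4) = -2*(-3) - 2*8 + 3*(-5) = -25
f(5) = -2*(-25) - 2*(-3) + 3*8 = 80
f(6) = -2*80 - 2*(-25) + 3*(-3) = -119
f(7) = -2*(-119) - 2*80 + 3*(-25) = 3
f(8) = -2*3 - 2*(-119) + 3*80 = 472
f(9) = -2*472 - 2*3 + 3*(-119) = -1307
f(10) = -2*(-1307) - 2*472 + 3*3 = 1679

1679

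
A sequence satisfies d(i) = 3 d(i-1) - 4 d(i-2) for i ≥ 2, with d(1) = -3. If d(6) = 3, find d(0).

-3

Let d(0) = y.
d(2) = -9 - 4y
d(3) = -15 - 12y
d(4) = -9 - 20y
d(5) = 33 - 12y
d(6) = 135 + 44y
So 135 + 44y = 3, giving y = -3.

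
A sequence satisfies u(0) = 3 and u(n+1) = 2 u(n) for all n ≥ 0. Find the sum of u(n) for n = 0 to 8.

u(1) = 2·3 = 6
u(2) = 2·6 = 12
u(3) = 2·12 = 24
u(4) = 2·24 = 48
u(5) = 2·48 = 96
u(6) = 2·96 = 192
u(7) = 2·192 = 384
u(8) = 2·384 = 768
Sum = 3 + 6 + 12 + 24 + 48 + 96 + 192 + 384 + 768 = 1533

1533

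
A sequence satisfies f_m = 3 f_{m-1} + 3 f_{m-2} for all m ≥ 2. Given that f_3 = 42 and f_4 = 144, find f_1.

8

Rearranging, f_{m-2} = (f_m - 3 f_{m-1}) / 3.
f_2 = (144 - 3*42) / 3 = 18/3 = 6
f_1 = (42 - 3*6) / 3 = 24/3 = 8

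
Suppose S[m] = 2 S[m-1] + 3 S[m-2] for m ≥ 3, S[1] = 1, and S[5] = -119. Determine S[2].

Let S[2] = v.
S[3] = 3 + 2v
S[4] = 6 + 7v
S[5] = 21 + 20v
So 21 + 20v = -119, giving v = -7.

-7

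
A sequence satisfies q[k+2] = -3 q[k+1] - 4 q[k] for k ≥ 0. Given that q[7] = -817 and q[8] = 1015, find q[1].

Rearranging, q[k-2] = (q[k] + 3 q[k-1]) / -4.
q[6] = (1015 + 3*(-817)) / -4 = -1436/-4 = 359
q[5] = (-817 + 3*359) / -4 = 260/-4 = -65
q[4] = (359 + 3*(-65)) / -4 = 164/-4 = -41
q[3] = (-65 + 3*(-41)) / -4 = -188/-4 = 47
q[2] = (-41 + 3*47) / -4 = 100/-4 = -25
q[1] = (47 + 3*(-25)) / -4 = -28/-4 = 7

7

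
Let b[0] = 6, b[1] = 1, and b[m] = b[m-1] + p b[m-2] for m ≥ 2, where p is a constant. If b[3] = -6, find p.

b[2] = 1 + 6p
b[3] = 1 + 7p
So 1 + 7p = -6, giving p = -1.

-1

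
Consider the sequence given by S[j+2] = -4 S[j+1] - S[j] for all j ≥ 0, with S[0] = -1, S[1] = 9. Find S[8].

S[2] = -4(9) - (-1) = -35
S[3] = -4(-35) - 9 = 131
S[4] = -4(131) - (-35) = -489
S[5] = -4(-489) - 131 = 1825
S[6] = -4(1825) - (-489) = -6811
S[7] = -4(-6811) - 1825 = 25419
S[8] = -4(25419) - (-6811) = -94865

-94865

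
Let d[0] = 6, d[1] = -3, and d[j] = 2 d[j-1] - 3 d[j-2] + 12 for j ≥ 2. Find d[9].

-651

d[2] = 2·(-3) - 3·6 + 12 = -12
d[3] = 2·(-12) - 3·(-3) + 12 = -3
d[4] = 2·(-3) - 3·(-12) + 12 = 42
d[5] = 2·42 - 3·(-3) + 12 = 105
d[6] = 2·105 - 3·42 + 12 = 96
d[7] = 2·96 - 3·105 + 12 = -111
d[8] = 2·(-111) - 3·96 + 12 = -498
d[9] = 2·(-498) - 3·(-111) + 12 = -651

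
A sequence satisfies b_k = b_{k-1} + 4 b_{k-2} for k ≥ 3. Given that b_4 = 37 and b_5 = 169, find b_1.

Rearranging, b_{k-2} = (b_k - b_{k-1}) / 4.
b_3 = (169 - 37) / 4 = 132/4 = 33
b_2 = (37 - 33) / 4 = 4/4 = 1
b_1 = (33 - 1) / 4 = 32/4 = 8

8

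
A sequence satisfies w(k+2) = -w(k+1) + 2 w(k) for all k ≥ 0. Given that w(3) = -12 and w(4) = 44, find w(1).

2

Rearranging, w(k-2) = (w(k) + w(k-1)) / 2.
w(2) = (44 + (-12)) / 2 = 32/2 = 16
w(1) = (-12 + 16) / 2 = 4/2 = 2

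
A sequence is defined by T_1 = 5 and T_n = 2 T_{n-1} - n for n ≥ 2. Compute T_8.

T_2 = 2·5 - 2 = 8
T_3 = 2·8 - 3 = 13
T_4 = 2·13 - 4 = 22
T_5 = 2·22 - 5 = 39
T_6 = 2·39 - 6 = 72
T_7 = 2·72 - 7 = 137
T_8 = 2·137 - 8 = 266

266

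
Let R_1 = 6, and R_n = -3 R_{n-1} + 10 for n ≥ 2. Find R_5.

R_2 = -3*6 + 10 = -8
R_3 = -3*(-8) + 10 = 34
R_4 = -3*34 + 10 = -92
R_5 = -3*(-92) + 10 = 286

286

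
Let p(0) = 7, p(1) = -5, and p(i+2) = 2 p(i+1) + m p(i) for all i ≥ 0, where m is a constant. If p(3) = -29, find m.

p(2) = -10 + 7m
p(3) = -20 + 9m
So -20 + 9m = -29, giving m = -1.

-1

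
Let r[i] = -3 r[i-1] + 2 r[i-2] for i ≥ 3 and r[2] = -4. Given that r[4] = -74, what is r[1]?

5

Let r[1] = z.
r[3] = 12 + 2z
r[4] = -44 - 6z
So -44 - 6z = -74, giving z = 5.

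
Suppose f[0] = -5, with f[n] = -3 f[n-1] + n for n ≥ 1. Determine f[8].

f[1] = -3(-5) + 1 = 16
f[2] = -3(16) + 2 = -46
f[3] = -3(-46) + 3 = 141
f[4] = -3(141) + 4 = -419
f[5] = -3(-419) + 5 = 1262
f[6] = -3(1262) + 6 = -3780
f[7] = -3(-3780) + 7 = 11347
f[8] = -3(11347) + 8 = -34033

-34033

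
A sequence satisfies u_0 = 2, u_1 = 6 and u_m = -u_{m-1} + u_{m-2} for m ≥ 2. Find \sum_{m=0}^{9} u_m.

110

u_2 = -6 + 2 = -4
u_3 = -(-4) + 6 = 10
u_4 = -10 + (-4) = -14
u_5 = -(-14) + 10 = 24
u_6 = -24 + (-14) = -38
u_7 = -(-38) + 24 = 62
u_8 = -62 + (-38) = -100
u_9 = -(-100) + 62 = 162
Sum = 2 + 6 + (-4) + 10 + (-14) + 24 + (-38) + 62 + (-100) + 162 = 110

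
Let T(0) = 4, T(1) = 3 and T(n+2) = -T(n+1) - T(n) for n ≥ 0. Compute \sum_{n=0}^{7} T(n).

T(2) = -3 - 4 = -7
T(3) = -(-7) - 3 = 4
T(4) = -4 - (-7) = 3
T(5) = -3 - 4 = -7
T(6) = -(-7) - 3 = 4
T(7) = -4 - (-7) = 3
Sum = 4 + 3 + (-7) + 4 + 3 + (-7) + 4 + 3 = 7

7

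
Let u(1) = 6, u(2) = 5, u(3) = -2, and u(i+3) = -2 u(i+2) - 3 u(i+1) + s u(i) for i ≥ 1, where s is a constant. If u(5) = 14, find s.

u(4) = -11 + 6s
u(5) = 28 - 7s
So 28 - 7s = 14, giving s = 2.

2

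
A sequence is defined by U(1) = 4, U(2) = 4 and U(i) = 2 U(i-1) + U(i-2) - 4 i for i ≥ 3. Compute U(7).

-320

U(3) = 2*4 + 4 - 12 = 0
U(4) = 2*0 + 4 - 16 = -12
U(5) = 2*(-12) + 0 - 20 = -44
U(6) = 2*(-44) + (-12) - 24 = -124
U(7) = 2*(-124) + (-44) - 28 = -320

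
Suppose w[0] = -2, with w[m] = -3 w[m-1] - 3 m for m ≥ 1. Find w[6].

-1053

w[1] = -3*(-2) - 3 = 3
w[2] = -3*3 - 6 = -15
w[3] = -3*(-15) - 9 = 36
w[4] = -3*36 - 12 = -120
w[5] = -3*(-120) - 15 = 345
w[6] = -3*345 - 18 = -1053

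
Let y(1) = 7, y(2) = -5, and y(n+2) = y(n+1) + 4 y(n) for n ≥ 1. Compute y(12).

44067

y(3) = (-5) + 4(7) = 23
y(4) = 23 + 4(-5) = 3
y(5) = 3 + 4(23) = 95
y(6) = 95 + 4(3) = 107
y(7) = 107 + 4(95) = 487
y(8) = 487 + 4(107) = 915
y(9) = 915 + 4(487) = 2863
y(10) = 2863 + 4(915) = 6523
y(11) = 6523 + 4(2863) = 17975
y(12) = 17975 + 4(6523) = 44067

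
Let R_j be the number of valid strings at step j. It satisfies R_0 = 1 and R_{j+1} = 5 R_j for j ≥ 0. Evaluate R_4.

R_1 = 5(1) = 5
R_2 = 5(5) = 25
R_3 = 5(25) = 125
R_4 = 5(125) = 625

625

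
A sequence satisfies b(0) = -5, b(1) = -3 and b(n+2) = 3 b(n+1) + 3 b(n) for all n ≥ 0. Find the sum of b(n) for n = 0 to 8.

b(2) = 3(-3) + 3(-5) = -24
b(3) = 3(-24) + 3(-3) = -81
b(4) = 3(-81) + 3(-24) = -315
b(5) = 3(-315) + 3(-81) = -1188
b(6) = 3(-1188) + 3(-315) = -4509
b(7) = 3(-4509) + 3(-1188) = -17091
b(8) = 3(-17091) + 3(-4509) = -64800
Sum = (-5) + (-3) + (-24) + (-81) + (-315) + (-1188) + (-4509) + (-17091) + (-64800) = -88016

-88016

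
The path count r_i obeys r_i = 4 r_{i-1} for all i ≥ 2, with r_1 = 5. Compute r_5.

1280

r_2 = 4·5 = 20
r_3 = 4·20 = 80
r_4 = 4·80 = 320
r_5 = 4·320 = 1280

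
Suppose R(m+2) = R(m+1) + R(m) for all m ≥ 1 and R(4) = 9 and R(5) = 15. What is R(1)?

3

Rearranging, R(m-2) = R(m) - R(m-1).
R(3) = 15 - 9 = 6
R(2) = 9 - 6 = 3
R(1) = 6 - 3 = 3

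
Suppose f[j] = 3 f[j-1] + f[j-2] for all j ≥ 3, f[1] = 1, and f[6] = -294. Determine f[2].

Let f[2] = x.
f[3] = 1 + 3x
f[4] = 3 + 10x
f[5] = 10 + 33x
f[6] = 33 + 109x
So 33 + 109x = -294, giving x = -3.

-3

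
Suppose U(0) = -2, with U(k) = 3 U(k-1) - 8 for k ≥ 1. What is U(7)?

U(1) = 3(-2) - 8 = -14
U(2) = 3(-14) - 8 = -50
U(3) = 3(-50) - 8 = -158
U(4) = 3(-158) - 8 = -482
U(5) = 3(-482) - 8 = -1454
U(6) = 3(-1454) - 8 = -4370
U(7) = 3(-4370) - 8 = -13118

-13118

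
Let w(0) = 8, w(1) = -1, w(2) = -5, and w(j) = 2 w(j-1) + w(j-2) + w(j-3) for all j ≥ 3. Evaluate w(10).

w(3) = 2*(-5) + (-1) + 8 = -3
w(4) = 2*(-3) + (-5) + (-1) = -12
w(5) = 2*(-12) + (-3) + (-5) = -32
w(6) = 2*(-32) + (-12) + (-3) = -79
w(7) = 2*(-79) + (-32) + (-12) = -202
w(8) = 2*(-202) + (-79) + (-32) = -515
w(9) = 2*(-515) + (-202) + (-79) = -1311
w(10) = 2*(-1311) + (-515) + (-202) = -3339

-3339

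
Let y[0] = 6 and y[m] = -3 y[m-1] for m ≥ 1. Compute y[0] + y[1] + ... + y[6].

y[1] = -3(6) = -18
y[2] = -3(-18) = 54
y[3] = -3(54) = -162
y[4] = -3(-162) = 486
y[5] = -3(486) = -1458
y[6] = -3(-1458) = 4374
Sum = 6 + (-18) + 54 + (-162) + 486 + (-1458) + 4374 = 3282

3282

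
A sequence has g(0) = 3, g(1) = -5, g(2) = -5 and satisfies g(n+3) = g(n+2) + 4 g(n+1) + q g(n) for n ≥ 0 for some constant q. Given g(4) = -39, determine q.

-3

g(3) = -25 + 3q
g(4) = -45 - 2q
So -45 - 2q = -39, giving q = -3.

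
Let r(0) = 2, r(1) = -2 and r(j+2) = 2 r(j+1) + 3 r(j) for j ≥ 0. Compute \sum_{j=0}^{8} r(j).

r(2) = 2*(-2) + 3*2 = 2
r(3) = 2*2 + 3*(-2) = -2
r(4) = 2*(-2) + 3*2 = 2
r(5) = 2*2 + 3*(-2) = -2
r(6) = 2*(-2) + 3*2 = 2
r(7) = 2*2 + 3*(-2) = -2
r(8) = 2*(-2) + 3*2 = 2
Sum = 2 + (-2) + 2 + (-2) + 2 + (-2) + 2 + (-2) + 2 = 2

2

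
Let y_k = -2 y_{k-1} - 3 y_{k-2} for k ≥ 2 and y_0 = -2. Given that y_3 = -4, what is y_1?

8

Let y_1 = w.
y_2 = 6 - 2w
y_3 = -12 + w
So -12 + w = -4, giving w = 8.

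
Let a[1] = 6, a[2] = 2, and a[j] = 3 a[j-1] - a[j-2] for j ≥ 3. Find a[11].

-1974

a[3] = 3(2) - 6 = 0
a[4] = 3(0) - 2 = -2
a[5] = 3(-2) - 0 = -6
a[6] = 3(-6) - (-2) = -16
a[7] = 3(-16) - (-6) = -42
a[8] = 3(-42) - (-16) = -110
a[9] = 3(-110) - (-42) = -288
a[10] = 3(-288) - (-110) = -754
a[11] = 3(-754) - (-288) = -1974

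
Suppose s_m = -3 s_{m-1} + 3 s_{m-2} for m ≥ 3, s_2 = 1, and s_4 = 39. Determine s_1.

-3

Let s_1 = z.
s_3 = -3 + 3z
s_4 = 12 - 9z
So 12 - 9z = 39, giving z = -3.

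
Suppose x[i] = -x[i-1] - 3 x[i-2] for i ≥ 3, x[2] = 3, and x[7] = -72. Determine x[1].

Let x[1] = y.
x[3] = -3 - 3y
x[4] = -6 + 3y
x[5] = 15 + 6y
x[6] = 3 - 15y
x[7] = -48 - 3y
So -48 - 3y = -72, giving y = 8.

8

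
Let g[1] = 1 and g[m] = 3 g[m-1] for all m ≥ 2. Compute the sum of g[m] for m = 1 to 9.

9841

g[2] = 3(1) = 3
g[3] = 3(3) = 9
g[4] = 3(9) = 27
g[5] = 3(27) = 81
g[6] = 3(81) = 243
g[7] = 3(243) = 729
g[8] = 3(729) = 2187
g[9] = 3(2187) = 6561
Sum = 1 + 3 + 9 + 27 + 81 + 243 + 729 + 2187 + 6561 = 9841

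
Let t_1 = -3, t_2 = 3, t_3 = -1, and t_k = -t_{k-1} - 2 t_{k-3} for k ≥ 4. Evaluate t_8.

t_4 = -(-1) - 2*(-3) = 7
t_5 = -7 - 2*3 = -13
t_6 = -(-13) - 2*(-1) = 15
t_7 = -15 - 2*7 = -29
t_8 = -(-29) - 2*(-13) = 55

55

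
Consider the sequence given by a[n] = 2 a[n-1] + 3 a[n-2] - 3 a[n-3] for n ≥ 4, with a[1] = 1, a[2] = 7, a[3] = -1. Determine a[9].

923

a[4] = 2·(-1) + 3·7 - 3·1 = 16
a[5] = 2·16 + 3·(-1) - 3·7 = 8
a[6] = 2·8 + 3·16 - 3·(-1) = 67
a[7] = 2·67 + 3·8 - 3·16 = 110
a[8] = 2·110 + 3·67 - 3·8 = 397
a[9] = 2·397 + 3·110 - 3·67 = 923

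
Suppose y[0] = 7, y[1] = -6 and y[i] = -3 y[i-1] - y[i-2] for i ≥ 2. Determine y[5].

y[2] = -3(-6) - 7 = 11
y[3] = -3(11) - (-6) = -27
y[4] = -3(-27) - 11 = 70
y[5] = -3(70) - (-27) = -183

-183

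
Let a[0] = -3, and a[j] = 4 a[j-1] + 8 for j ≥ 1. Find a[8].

-21848

a[1] = 4·(-3) + 8 = -4
a[2] = 4·(-4) + 8 = -8
a[3] = 4·(-8) + 8 = -24
a[4] = 4·(-24) + 8 = -88
a[5] = 4·(-88) + 8 = -344
a[6] = 4·(-344) + 8 = -1368
a[7] = 4·(-1368) + 8 = -5464
a[8] = 4·(-5464) + 8 = -21848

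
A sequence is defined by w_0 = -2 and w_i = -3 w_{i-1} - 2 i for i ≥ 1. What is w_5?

w_1 = -3*(-2) - 2 = 4
w_2 = -3*4 - 4 = -16
w_3 = -3*(-16) - 6 = 42
w_4 = -3*42 - 8 = -134
w_5 = -3*(-134) - 10 = 392

392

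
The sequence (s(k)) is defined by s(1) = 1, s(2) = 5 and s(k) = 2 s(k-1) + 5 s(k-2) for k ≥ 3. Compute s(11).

314015

s(3) = 2·5 + 5·1 = 15
s(4) = 2·15 + 5·5 = 55
s(5) = 2·55 + 5·15 = 185
s(6) = 2·185 + 5·55 = 645
s(7) = 2·645 + 5·185 = 2215
s(8) = 2·2215 + 5·645 = 7655
s(9) = 2·7655 + 5·2215 = 26385
s(10) = 2·26385 + 5·7655 = 91045
s(11) = 2·91045 + 5·26385 = 314015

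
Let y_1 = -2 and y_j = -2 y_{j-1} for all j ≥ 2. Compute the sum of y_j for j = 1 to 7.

-86

y_2 = -2*(-2) = 4
y_3 = -2*4 = -8
y_4 = -2*(-8) = 16
y_5 = -2*16 = -32
y_6 = -2*(-32) = 64
y_7 = -2*64 = -128
Sum = (-2) + 4 + (-8) + 16 + (-32) + 64 + (-128) = -86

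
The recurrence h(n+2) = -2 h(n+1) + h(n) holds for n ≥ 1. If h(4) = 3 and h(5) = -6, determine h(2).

3

Rearranging, h(n-2) = h(n) + 2 h(n-1).
h(3) = -6 + 2(3) = 0
h(2) = 3 + 2(0) = 3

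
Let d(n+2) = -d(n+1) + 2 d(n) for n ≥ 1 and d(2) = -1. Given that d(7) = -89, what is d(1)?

Let d(1) = z.
d(3) = 1 + 2z
d(4) = -3 - 2z
d(5) = 5 + 6z
d(6) = -11 - 10z
d(7) = 21 + 22z
So 21 + 22z = -89, giving z = -5.

-5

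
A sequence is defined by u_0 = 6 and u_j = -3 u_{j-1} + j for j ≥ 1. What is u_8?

38138

u_1 = -3*6 + 1 = -17
u_2 = -3*(-17) + 2 = 53
u_3 = -3*53 + 3 = -156
u_4 = -3*(-156) + 4 = 472
u_5 = -3*472 + 5 = -1411
u_6 = -3*(-1411) + 6 = 4239
u_7 = -3*4239 + 7 = -12710
u_8 = -3*(-12710) + 8 = 38138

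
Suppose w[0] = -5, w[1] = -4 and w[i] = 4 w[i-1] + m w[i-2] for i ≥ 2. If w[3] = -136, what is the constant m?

3

w[2] = -16 - 5m
w[3] = -64 - 24m
So -64 - 24m = -136, giving m = 3.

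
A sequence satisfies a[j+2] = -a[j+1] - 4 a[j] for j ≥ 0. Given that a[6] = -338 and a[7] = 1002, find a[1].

6

Rearranging, a[j-2] = (a[j] + a[j-1]) / -4.
a[5] = (1002 + (-338)) / -4 = 664/-4 = -166
a[4] = (-338 + (-166)) / -4 = -504/-4 = 126
a[3] = (-166 + 126) / -4 = -40/-4 = 10
a[2] = (126 + 10) / -4 = 136/-4 = -34
a[1] = (10 + (-34)) / -4 = -24/-4 = 6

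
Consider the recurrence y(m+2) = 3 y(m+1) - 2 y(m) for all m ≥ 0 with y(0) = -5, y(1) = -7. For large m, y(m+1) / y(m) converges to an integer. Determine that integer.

The characteristic equation is r^2 - 3r + 2 = 0, which factors as (r - 2)(r - 1) = 0.
So the roots are 2 and 1. Since |2| > |1| and the coefficient of 2^m is non-zero, the ratio tends to 2.

2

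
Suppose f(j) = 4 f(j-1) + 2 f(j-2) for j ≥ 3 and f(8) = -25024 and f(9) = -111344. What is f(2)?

Rearranging, f(j-2) = (f(j) - 4 f(j-1)) / 2.
f(7) = (-111344 - 4(-25024)) / 2 = -11248/2 = -5624
f(6) = (-25024 - 4(-5624)) / 2 = -2528/2 = -1264
f(5) = (-5624 - 4(-1264)) / 2 = -568/2 = -284
f(4) = (-1264 - 4(-284)) / 2 = -128/2 = -64
f(3) = (-284 - 4(-64)) / 2 = -28/2 = -14
f(2) = (-64 - 4(-14)) / 2 = -8/2 = -4

-4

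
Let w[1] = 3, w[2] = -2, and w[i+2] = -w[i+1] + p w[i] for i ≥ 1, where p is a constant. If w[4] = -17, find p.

w[3] = 2 + 3p
w[4] = -2 - 5p
So -2 - 5p = -17, giving p = 3.

3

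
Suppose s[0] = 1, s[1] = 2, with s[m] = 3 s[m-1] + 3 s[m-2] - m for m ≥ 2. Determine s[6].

1263

s[2] = 3·2 + 3·1 - 2 = 7
s[3] = 3·7 + 3·2 - 3 = 24
s[4] = 3·24 + 3·7 - 4 = 89
s[5] = 3·89 + 3·24 - 5 = 334
s[6] = 3·334 + 3·89 - 6 = 1263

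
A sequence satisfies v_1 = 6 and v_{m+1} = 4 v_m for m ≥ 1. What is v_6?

v_2 = 4*6 = 24
v_3 = 4*24 = 96
v_4 = 4*96 = 384
v_5 = 4*384 = 1536
v_6 = 4*1536 = 6144

6144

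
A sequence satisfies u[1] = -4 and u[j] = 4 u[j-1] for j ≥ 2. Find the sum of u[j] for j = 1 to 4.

u[2] = 4·(-4) = -16
u[3] = 4·(-16) = -64
u[4] = 4·(-64) = -256
Sum = (-4) + (-16) + (-64) + (-256) = -340

-340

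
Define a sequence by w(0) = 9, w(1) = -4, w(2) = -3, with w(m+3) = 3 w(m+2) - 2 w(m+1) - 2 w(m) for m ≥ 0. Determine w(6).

-131

w(3) = 3·(-3) - 2·(-4) - 2·9 = -19
w(4) = 3·(-19) - 2·(-3) - 2·(-4) = -43
w(5) = 3·(-43) - 2·(-19) - 2·(-3) = -85
w(6) = 3·(-85) - 2·(-43) - 2·(-19) = -131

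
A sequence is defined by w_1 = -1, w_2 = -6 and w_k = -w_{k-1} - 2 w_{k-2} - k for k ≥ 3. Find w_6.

w_3 = -(-6) - 2(-1) - 3 = 5
w_4 = -5 - 2(-6) - 4 = 3
w_5 = -3 - 2(5) - 5 = -18
w_6 = -(-18) - 2(3) - 6 = 6

6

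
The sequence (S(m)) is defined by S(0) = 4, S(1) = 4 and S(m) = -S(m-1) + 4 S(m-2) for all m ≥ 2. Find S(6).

S(2) = -4 + 4·4 = 12
S(3) = -12 + 4·4 = 4
S(4) = -4 + 4·12 = 44
S(5) = -44 + 4·4 = -28
S(6) = -(-28) + 4·44 = 204

204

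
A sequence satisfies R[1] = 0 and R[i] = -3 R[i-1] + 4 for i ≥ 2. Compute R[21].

-3486784400

The fixed point is 4/(1 + 3) = 1, so R[i] - 1 = -3(R[i-1] - 1).
Hence R[i] = -1·(-3)^{i-1} + 1.
R[21] = -1·(-3)^{20} + 1 = -1·3486784401 + 1 = -3486784400.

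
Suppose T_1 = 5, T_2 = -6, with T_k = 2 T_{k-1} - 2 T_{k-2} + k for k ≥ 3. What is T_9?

43

T_3 = 2*(-6) - 2*5 + 3 = -19
T_4 = 2*(-19) - 2*(-6) + 4 = -22
T_5 = 2*(-22) - 2*(-19) + 5 = -1
T_6 = 2*(-1) - 2*(-22) + 6 = 48
T_7 = 2*48 - 2*(-1) + 7 = 105
T_8 = 2*105 - 2*48 + 8 = 122
T_9 = 2*122 - 2*105 + 9 = 43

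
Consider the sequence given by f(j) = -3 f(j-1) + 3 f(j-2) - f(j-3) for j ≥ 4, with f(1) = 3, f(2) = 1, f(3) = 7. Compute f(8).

f(4) = -3(7) + 3(1) - 3 = -21
f(5) = -3(-21) + 3(7) - 1 = 83
f(6) = -3(83) + 3(-21) - 7 = -319
f(7) = -3(-319) + 3(83) - (-21) = 1227
f(8) = -3(1227) + 3(-319) - 83 = -4721

-4721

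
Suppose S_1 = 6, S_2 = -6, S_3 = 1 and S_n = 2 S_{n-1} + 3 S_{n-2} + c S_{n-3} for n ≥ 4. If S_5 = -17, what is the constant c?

S_4 = -16 + 6c
S_5 = -29 + 6c
So -29 + 6c = -17, giving c = 2.

2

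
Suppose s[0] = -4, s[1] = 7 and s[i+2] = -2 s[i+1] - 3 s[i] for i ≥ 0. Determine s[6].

-62

s[2] = -2(7) - 3(-4) = -2
s[3] = -2(-2) - 3(7) = -17
s[4] = -2(-17) - 3(-2) = 40
s[5] = -2(40) - 3(-17) = -29
s[6] = -2(-29) - 3(40) = -62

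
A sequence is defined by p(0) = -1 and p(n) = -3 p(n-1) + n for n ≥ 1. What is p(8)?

p(1) = -3(-1) + 1 = 4
p(2) = -3(4) + 2 = -10
p(3) = -3(-10) + 3 = 33
p(4) = -3(33) + 4 = -95
p(5) = -3(-95) + 5 = 290
p(6) = -3(290) + 6 = -864
p(7) = -3(-864) + 7 = 2599
p(8) = -3(2599) + 8 = -7789

-7789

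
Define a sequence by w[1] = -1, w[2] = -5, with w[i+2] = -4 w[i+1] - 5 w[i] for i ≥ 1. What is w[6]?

w[3] = -4(-5) - 5(-1) = 25
w[4] = -4(25) - 5(-5) = -75
w[5] = -4(-75) - 5(25) = 175
w[6] = -4(175) - 5(-75) = -325

-325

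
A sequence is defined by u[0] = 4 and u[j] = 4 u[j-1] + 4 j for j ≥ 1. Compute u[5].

u[1] = 4·4 + 4 = 20
u[2] = 4·20 + 8 = 88
u[3] = 4·88 + 12 = 364
u[4] = 4·364 + 16 = 1472
u[5] = 4·1472 + 20 = 5908

5908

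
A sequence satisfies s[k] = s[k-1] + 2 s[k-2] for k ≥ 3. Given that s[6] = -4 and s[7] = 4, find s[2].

Rearranging, s[k-2] = (s[k] - s[k-1]) / 2.
s[5] = (4 - (-4)) / 2 = 8/2 = 4
s[4] = (-4 - 4) / 2 = -8/2 = -4
s[3] = (4 - (-4)) / 2 = 8/2 = 4
s[2] = (-4 - 4) / 2 = -8/2 = -4

-4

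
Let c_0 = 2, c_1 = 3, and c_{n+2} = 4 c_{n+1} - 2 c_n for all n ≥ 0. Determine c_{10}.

c_2 = 4·3 - 2·2 = 8
c_3 = 4·8 - 2·3 = 26
c_4 = 4·26 - 2·8 = 88
c_5 = 4·88 - 2·26 = 300
c_6 = 4·300 - 2·88 = 1024
c_7 = 4·1024 - 2·300 = 3496
c_8 = 4·3496 - 2·1024 = 11936
c_9 = 4·11936 - 2·3496 = 40752
c_{10} = 4·40752 - 2·11936 = 139136

139136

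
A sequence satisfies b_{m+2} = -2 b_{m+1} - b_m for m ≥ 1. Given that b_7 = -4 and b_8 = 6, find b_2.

-6

Rearranging, b_{m-2} = -(b_m + 2 b_{m-1}).
b_6 = -(6 + 2(-4)) = 2
b_5 = -(-4 + 2(2)) = 0
b_4 = -(2 + 2(0)) = -2
b_3 = -(0 + 2(-2)) = 4
b_2 = -(-2 + 2(4)) = -6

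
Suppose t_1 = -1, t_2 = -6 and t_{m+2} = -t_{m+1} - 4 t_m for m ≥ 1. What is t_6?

t_3 = -(-6) - 4·(-1) = 10
t_4 = -10 - 4·(-6) = 14
t_5 = -14 - 4·10 = -54
t_6 = -(-54) - 4·14 = -2

-2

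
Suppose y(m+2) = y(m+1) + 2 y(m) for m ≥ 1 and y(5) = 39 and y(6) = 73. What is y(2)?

3

Rearranging, y(m-2) = (y(m) - y(m-1)) / 2.
y(4) = (73 - 39) / 2 = 34/2 = 17
y(3) = (39 - 17) / 2 = 22/2 = 11
y(2) = (17 - 11) / 2 = 6/2 = 3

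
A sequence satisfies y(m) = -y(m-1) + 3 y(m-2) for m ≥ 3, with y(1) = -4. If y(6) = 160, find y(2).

4

Let y(2) = w.
y(3) = -12 - w
y(4) = 12 + 4w
y(5) = -48 - 7w
y(6) = 84 + 19w
So 84 + 19w = 160, giving w = 4.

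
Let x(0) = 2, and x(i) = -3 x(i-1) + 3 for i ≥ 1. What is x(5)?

-303

x(1) = -3(2) + 3 = -3
x(2) = -3(-3) + 3 = 12
x(3) = -3(12) + 3 = -33
x(4) = -3(-33) + 3 = 102
x(5) = -3(102) + 3 = -303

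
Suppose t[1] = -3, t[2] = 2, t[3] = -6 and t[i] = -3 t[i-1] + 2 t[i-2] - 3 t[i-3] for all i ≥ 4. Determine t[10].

81734

t[4] = -3·(-6) + 2·2 - 3·(-3) = 31
t[5] = -3·31 + 2·(-6) - 3·2 = -111
t[6] = -3·(-111) + 2·31 - 3·(-6) = 413
t[7] = -3·413 + 2·(-111) - 3·31 = -1554
t[8] = -3·(-1554) + 2·413 - 3·(-111) = 5821
t[9] = -3·5821 + 2·(-1554) - 3·413 = -21810
t[10] = -3·(-21810) + 2·5821 - 3·(-1554) = 81734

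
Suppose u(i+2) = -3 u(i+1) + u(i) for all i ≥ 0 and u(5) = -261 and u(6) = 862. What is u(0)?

-2

Rearranging, u(i-2) = u(i) + 3 u(i-1).
u(4) = 862 + 3·(-261) = 79
u(3) = -261 + 3·79 = -24
u(2) = 79 + 3·(-24) = 7
u(1) = -24 + 3·7 = -3
u(0) = 7 + 3·(-3) = -2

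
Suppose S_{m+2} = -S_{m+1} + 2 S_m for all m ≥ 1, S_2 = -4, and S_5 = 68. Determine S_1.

Let S_1 = v.
S_3 = 4 + 2v
S_4 = -12 - 2v
S_5 = 20 + 6v
So 20 + 6v = 68, giving v = 8.

8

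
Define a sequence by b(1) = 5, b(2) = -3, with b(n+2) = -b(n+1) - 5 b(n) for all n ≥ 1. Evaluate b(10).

-6123

b(3) = -(-3) - 5*5 = -22
b(4) = -(-22) - 5*(-3) = 37
b(5) = -37 - 5*(-22) = 73
b(6) = -73 - 5*37 = -258
b(7) = -(-258) - 5*73 = -107
b(8) = -(-107) - 5*(-258) = 1397
b(9) = -1397 - 5*(-107) = -862
b(10) = -(-862) - 5*1397 = -6123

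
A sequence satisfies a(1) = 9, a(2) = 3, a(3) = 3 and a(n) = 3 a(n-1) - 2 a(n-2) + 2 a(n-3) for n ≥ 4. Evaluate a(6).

153

a(4) = 3(3) - 2(3) + 2(9) = 21
a(5) = 3(21) - 2(3) + 2(3) = 63
a(6) = 3(63) - 2(21) + 2(3) = 153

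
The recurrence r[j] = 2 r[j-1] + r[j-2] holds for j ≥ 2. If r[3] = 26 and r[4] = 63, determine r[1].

4

Rearranging, r[j-2] = r[j] - 2 r[j-1].
r[2] = 63 - 2*26 = 11
r[1] = 26 - 2*11 = 4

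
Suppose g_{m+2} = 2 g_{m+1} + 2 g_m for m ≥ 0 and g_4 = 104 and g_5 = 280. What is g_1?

2

Rearranging, g_{m-2} = (g_m - 2 g_{m-1}) / 2.
g_3 = (280 - 2(104)) / 2 = 72/2 = 36
g_2 = (104 - 2(36)) / 2 = 32/2 = 16
g_1 = (36 - 2(16)) / 2 = 4/2 = 2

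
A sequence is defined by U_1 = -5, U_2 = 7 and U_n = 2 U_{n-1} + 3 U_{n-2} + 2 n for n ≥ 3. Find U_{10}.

27063

U_3 = 2·7 + 3·(-5) + 6 = 5
U_4 = 2·5 + 3·7 + 8 = 39
U_5 = 2·39 + 3·5 + 10 = 103
U_6 = 2·103 + 3·39 + 12 = 335
U_7 = 2·335 + 3·103 + 14 = 993
U_8 = 2·993 + 3·335 + 16 = 3007
U_9 = 2·3007 + 3·993 + 18 = 9011
U_{10} = 2·9011 + 3·3007 + 20 = 27063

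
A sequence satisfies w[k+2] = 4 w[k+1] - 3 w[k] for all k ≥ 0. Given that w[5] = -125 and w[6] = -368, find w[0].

Rearranging, w[k-2] = (w[k] - 4 w[k-1]) / -3.
w[4] = (-368 - 4·(-125)) / -3 = 132/-3 = -44
w[3] = (-125 - 4·(-44)) / -3 = 51/-3 = -17
w[2] = (-44 - 4·(-17)) / -3 = 24/-3 = -8
w[1] = (-17 - 4·(-8)) / -3 = 15/-3 = -5
w[0] = (-8 - 4·(-5)) / -3 = 12/-3 = -4

-4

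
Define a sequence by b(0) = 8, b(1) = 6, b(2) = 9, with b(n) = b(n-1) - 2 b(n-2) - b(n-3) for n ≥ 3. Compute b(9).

b(3) = 9 - 2*6 - 8 = -11
b(4) = (-11) - 2*9 - 6 = -35
b(5) = (-35) - 2*(-11) - 9 = -22
b(6) = (-22) - 2*(-35) - (-11) = 59
b(7) = 59 - 2*(-22) - (-35) = 138
b(8) = 138 - 2*59 - (-22) = 42
b(9) = 42 - 2*138 - 59 = -293

-293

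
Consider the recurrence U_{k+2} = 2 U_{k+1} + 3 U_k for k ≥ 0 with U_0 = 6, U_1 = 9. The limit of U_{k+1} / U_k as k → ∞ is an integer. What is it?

3

The characteristic equation is r^2 - 2r - 3 = 0, which factors as (r - 3)(r + 1) = 0.
So the roots are 3 and -1. Since |3| > |-1| and the coefficient of 3^k is non-zero, the ratio tends to 3.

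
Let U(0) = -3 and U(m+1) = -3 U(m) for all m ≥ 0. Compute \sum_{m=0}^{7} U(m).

4920

U(1) = -3(-3) = 9
U(2) = -3(9) = -27
U(3) = -3(-27) = 81
U(4) = -3(81) = -243
U(5) = -3(-243) = 729
U(6) = -3(729) = -2187
U(7) = -3(-2187) = 6561
Sum = (-3) + 9 + (-27) + 81 + (-243) + 729 + (-2187) + 6561 = 4920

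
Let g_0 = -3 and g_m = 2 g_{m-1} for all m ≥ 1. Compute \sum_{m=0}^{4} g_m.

-93

g_1 = 2(-3) = -6
g_2 = 2(-6) = -12
g_3 = 2(-12) = -24
g_4 = 2(-24) = -48
Sum = (-3) + (-6) + (-12) + (-24) + (-48) = -93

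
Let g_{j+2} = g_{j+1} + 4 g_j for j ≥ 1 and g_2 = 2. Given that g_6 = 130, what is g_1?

2

Let g_1 = z.
g_3 = 2 + 4z
g_4 = 10 + 4z
g_5 = 18 + 20z
g_6 = 58 + 36z
So 58 + 36z = 130, giving z = 2.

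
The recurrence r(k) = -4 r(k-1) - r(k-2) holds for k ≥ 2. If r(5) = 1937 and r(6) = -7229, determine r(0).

1

Rearranging, r(k-2) = -(r(k) + 4 r(k-1)).
r(4) = -(-7229 + 4(1937)) = -519
r(3) = -(1937 + 4(-519)) = 139
r(2) = -(-519 + 4(139)) = -37
r(1) = -(139 + 4(-37)) = 9
r(0) = -(-37 + 4(9)) = 1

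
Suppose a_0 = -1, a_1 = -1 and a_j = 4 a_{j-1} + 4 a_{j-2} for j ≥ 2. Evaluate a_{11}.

-10748928

a_2 = 4(-1) + 4(-1) = -8
a_3 = 4(-8) + 4(-1) = -36
a_4 = 4(-36) + 4(-8) = -176
a_5 = 4(-176) + 4(-36) = -848
a_6 = 4(-848) + 4(-176) = -4096
a_7 = 4(-4096) + 4(-848) = -19776
a_8 = 4(-19776) + 4(-4096) = -95488
a_9 = 4(-95488) + 4(-19776) = -461056
a_{10} = 4(-461056) + 4(-95488) = -2226176
a_{11} = 4(-2226176) + 4(-461056) = -10748928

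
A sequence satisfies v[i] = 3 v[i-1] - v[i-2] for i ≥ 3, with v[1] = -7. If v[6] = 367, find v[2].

4

Let v[2] = z.
v[3] = 7 + 3z
v[4] = 21 + 8z
v[5] = 56 + 21z
v[6] = 147 + 55z
So 147 + 55z = 367, giving z = 4.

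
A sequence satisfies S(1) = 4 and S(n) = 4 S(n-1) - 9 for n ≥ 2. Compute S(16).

1073741827

The fixed point is -9/(1 - 4) = 3, so S(n) - 3 = 4(S(n-1) - 3).
Hence S(n) = 1·4^{n-1} + 3.
S(16) = 1·4^{15} + 3 = 1·1073741824 + 3 = 1073741827.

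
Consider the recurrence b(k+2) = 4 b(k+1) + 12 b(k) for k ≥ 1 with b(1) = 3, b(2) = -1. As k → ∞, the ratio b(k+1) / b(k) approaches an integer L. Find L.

The characteristic equation is r^2 - 4r - 12 = 0, which factors as (r - 6)(r + 2) = 0.
So the roots are 6 and -2. Since |6| > |-2| and the coefficient of 6^k is non-zero, the ratio tends to 6.

6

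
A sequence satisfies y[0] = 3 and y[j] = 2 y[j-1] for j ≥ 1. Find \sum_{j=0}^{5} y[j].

189

y[1] = 2·3 = 6
y[2] = 2·6 = 12
y[3] = 2·12 = 24
y[4] = 2·24 = 48
y[5] = 2·48 = 96
Sum = 3 + 6 + 12 + 24 + 48 + 96 = 189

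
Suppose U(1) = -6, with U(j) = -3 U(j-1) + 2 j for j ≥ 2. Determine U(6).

U(2) = -3(-6) + 4 = 22
U(3) = -3(22) + 6 = -60
U(4) = -3(-60) + 8 = 188
U(5) = -3(188) + 10 = -554
U(6) = -3(-554) + 12 = 1674

1674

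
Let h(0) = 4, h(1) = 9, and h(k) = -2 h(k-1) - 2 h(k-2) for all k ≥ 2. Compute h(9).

h(2) = -2*9 - 2*4 = -26
h(3) = -2*(-26) - 2*9 = 34
h(4) = -2*34 - 2*(-26) = -16
h(5) = -2*(-16) - 2*34 = -36
h(6) = -2*(-36) - 2*(-16) = 104
h(7) = -2*104 - 2*(-36) = -136
h(8) = -2*(-136) - 2*104 = 64
h(9) = -2*64 - 2*(-136) = 144

144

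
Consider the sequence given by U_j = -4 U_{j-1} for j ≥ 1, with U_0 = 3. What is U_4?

U_1 = -4·3 = -12
U_2 = -4·(-12) = 48
U_3 = -4·48 = -192
U_4 = -4·(-192) = 768

768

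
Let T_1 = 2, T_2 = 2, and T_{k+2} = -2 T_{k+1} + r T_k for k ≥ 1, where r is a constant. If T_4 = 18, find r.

-5

T_3 = -4 + 2r
T_4 = 8 - 2r
So 8 - 2r = 18, giving r = -5.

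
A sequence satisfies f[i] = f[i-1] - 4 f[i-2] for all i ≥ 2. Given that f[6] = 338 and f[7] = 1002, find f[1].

6

Rearranging, f[i-2] = (f[i] - f[i-1]) / -4.
f[5] = (1002 - 338) / -4 = 664/-4 = -166
f[4] = (338 - (-166)) / -4 = 504/-4 = -126
f[3] = (-166 - (-126)) / -4 = -40/-4 = 10
f[2] = (-126 - 10) / -4 = -136/-4 = 34
f[1] = (10 - 34) / -4 = -24/-4 = 6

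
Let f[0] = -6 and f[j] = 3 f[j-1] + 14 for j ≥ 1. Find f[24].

The fixed point is 14/(1 - 3) = -7, so f[j] + 7 = 3(f[j-1] + 7).
Hence f[j] = 1·3^j - 7.
f[24] = 1·3^{24} - 7 = 1·282429536481 - 7 = 282429536474.

282429536474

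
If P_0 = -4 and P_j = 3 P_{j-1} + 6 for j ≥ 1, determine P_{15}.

-14348910

The fixed point is 6/(1 - 3) = -3, so P_j + 3 = 3(P_{j-1} + 3).
Hence P_j = -1·3^j - 3.
P_{15} = -1·3^{15} - 3 = -1·14348907 - 3 = -14348910.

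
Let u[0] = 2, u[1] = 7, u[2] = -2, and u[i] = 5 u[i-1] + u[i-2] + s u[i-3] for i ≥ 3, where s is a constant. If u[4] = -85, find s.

-4

u[3] = -3 + 2s
u[4] = -17 + 17s
So -17 + 17s = -85, giving s = -4.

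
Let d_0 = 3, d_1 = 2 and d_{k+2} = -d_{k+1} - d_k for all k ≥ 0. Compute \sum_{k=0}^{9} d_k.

3

d_2 = -2 - 3 = -5
d_3 = -(-5) - 2 = 3
d_4 = -3 - (-5) = 2
d_5 = -2 - 3 = -5
d_6 = -(-5) - 2 = 3
d_7 = -3 - (-5) = 2
d_8 = -2 - 3 = -5
d_9 = -(-5) - 2 = 3
Sum = 3 + 2 + (-5) + 3 + 2 + (-5) + 3 + 2 + (-5) + 3 = 3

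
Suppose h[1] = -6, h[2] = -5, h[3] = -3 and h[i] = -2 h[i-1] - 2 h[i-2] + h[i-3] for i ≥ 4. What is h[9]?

h[4] = -2*(-3) - 2*(-5) + (-6) = 10
h[5] = -2*10 - 2*(-3) + (-5) = -19
h[6] = -2*(-19) - 2*10 + (-3) = 15
h[7] = -2*15 - 2*(-19) + 10 = 18
h[8] = -2*18 - 2*15 + (-19) = -85
h[9] = -2*(-85) - 2*18 + 15 = 149

149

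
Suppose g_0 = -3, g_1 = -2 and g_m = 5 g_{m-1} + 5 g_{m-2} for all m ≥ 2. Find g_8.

-938125

g_2 = 5*(-2) + 5*(-3) = -25
g_3 = 5*(-25) + 5*(-2) = -135
g_4 = 5*(-135) + 5*(-25) = -800
g_5 = 5*(-800) + 5*(-135) = -4675
g_6 = 5*(-4675) + 5*(-800) = -27375
g_7 = 5*(-27375) + 5*(-4675) = -160250
g_8 = 5*(-160250) + 5*(-27375) = -938125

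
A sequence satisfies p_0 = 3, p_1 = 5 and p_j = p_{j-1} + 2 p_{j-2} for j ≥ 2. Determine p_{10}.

2731

p_2 = 5 + 2(3) = 11
p_3 = 11 + 2(5) = 21
p_4 = 21 + 2(11) = 43
p_5 = 43 + 2(21) = 85
p_6 = 85 + 2(43) = 171
p_7 = 171 + 2(85) = 341
p_8 = 341 + 2(171) = 683
p_9 = 683 + 2(341) = 1365
p_{10} = 1365 + 2(683) = 2731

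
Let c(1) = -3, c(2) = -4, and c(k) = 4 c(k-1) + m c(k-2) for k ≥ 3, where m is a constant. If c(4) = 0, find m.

c(3) = -16 - 3m
c(4) = -64 - 16m
So -64 - 16m = 0, giving m = -4.

-4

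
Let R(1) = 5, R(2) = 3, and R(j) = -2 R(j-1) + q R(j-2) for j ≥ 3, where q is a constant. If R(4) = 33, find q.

-3

R(3) = -6 + 5q
R(4) = 12 - 7q
So 12 - 7q = 33, giving q = -3.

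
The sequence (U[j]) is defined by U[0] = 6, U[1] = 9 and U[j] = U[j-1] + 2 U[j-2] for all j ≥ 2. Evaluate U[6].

321

U[2] = 9 + 2·6 = 21
U[3] = 21 + 2·9 = 39
U[4] = 39 + 2·21 = 81
U[5] = 81 + 2·39 = 159
U[6] = 159 + 2·81 = 321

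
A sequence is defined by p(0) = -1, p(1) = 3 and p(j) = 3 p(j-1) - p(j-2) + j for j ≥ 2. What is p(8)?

p(2) = 3·3 - (-1) + 2 = 12
p(3) = 3·12 - 3 + 3 = 36
p(4) = 3·36 - 12 + 4 = 100
p(5) = 3·100 - 36 + 5 = 269
p(6) = 3·269 - 100 + 6 = 713
p(7) = 3·713 - 269 + 7 = 1877
p(8) = 3·1877 - 713 + 8 = 4926

4926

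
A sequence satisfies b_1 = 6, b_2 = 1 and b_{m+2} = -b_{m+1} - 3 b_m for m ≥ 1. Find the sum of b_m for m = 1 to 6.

-44

b_3 = -1 - 3·6 = -19
b_4 = -(-19) - 3·1 = 16
b_5 = -16 - 3·(-19) = 41
b_6 = -41 - 3·16 = -89
Sum = 6 + 1 + (-19) + 16 + 41 + (-89) = -44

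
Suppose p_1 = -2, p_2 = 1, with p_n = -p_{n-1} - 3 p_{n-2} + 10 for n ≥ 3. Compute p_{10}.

p_3 = -1 - 3·(-2) + 10 = 15
p_4 = -15 - 3·1 + 10 = -8
p_5 = -(-8) - 3·15 + 10 = -27
p_6 = -(-27) - 3·(-8) + 10 = 61
p_7 = -61 - 3·(-27) + 10 = 30
p_8 = -30 - 3·61 + 10 = -203
p_9 = -(-203) - 3·30 + 10 = 123
p_{10} = -123 - 3·(-203) + 10 = 496

496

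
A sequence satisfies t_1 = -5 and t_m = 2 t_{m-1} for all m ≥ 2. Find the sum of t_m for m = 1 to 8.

-1275

t_2 = 2*(-5) = -10
t_3 = 2*(-10) = -20
t_4 = 2*(-20) = -40
t_5 = 2*(-40) = -80
t_6 = 2*(-80) = -160
t_7 = 2*(-160) = -320
t_8 = 2*(-320) = -640
Sum = (-5) + (-10) + (-20) + (-40) + (-80) + (-160) + (-320) + (-640) = -1275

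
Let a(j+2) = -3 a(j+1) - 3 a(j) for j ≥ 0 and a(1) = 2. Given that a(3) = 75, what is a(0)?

7

Let a(0) = x.
a(2) = -6 - 3x
a(3) = 12 + 9x
So 12 + 9x = 75, giving x = 7.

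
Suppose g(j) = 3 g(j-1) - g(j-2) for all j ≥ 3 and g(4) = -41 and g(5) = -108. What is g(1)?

Rearranging, g(j-2) = -(g(j) - 3 g(j-1)).
g(3) = -(-108 - 3*(-41)) = -15
g(2) = -(-41 - 3*(-15)) = -4
g(1) = -(-15 - 3*(-4)) = 3

3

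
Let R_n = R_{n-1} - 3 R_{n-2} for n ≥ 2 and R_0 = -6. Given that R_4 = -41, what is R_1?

Let R_1 = z.
R_2 = 18 + z
R_3 = 18 - 2z
R_4 = -36 - 5z
So -36 - 5z = -41, giving z = 1.

1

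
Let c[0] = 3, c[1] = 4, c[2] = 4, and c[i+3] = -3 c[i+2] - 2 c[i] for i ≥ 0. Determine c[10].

c[3] = -3(4) - 2(3) = -18
c[4] = -3(-18) - 2(4) = 46
c[5] = -3(46) - 2(4) = -146
c[6] = -3(-146) - 2(-18) = 474
c[7] = -3(474) - 2(46) = -1514
c[8] = -3(-1514) - 2(-146) = 4834
c[9] = -3(4834) - 2(474) = -15450
c[10] = -3(-15450) - 2(-1514) = 49378

49378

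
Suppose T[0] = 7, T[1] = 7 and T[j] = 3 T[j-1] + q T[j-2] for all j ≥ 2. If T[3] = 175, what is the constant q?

4

T[2] = 21 + 7q
T[3] = 63 + 28q
So 63 + 28q = 175, giving q = 4.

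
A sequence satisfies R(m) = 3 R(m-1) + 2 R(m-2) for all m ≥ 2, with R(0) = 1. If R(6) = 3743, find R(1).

Let R(1) = x.
R(2) = 2 + 3x
R(3) = 6 + 11x
R(4) = 22 + 39x
R(5) = 78 + 139x
R(6) = 278 + 495x
So 278 + 495x = 3743, giving x = 7.

7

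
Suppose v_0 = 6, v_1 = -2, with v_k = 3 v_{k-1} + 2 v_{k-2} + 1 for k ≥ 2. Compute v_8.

11049

v_2 = 3·(-2) + 2·6 + 1 = 7
v_3 = 3·7 + 2·(-2) + 1 = 18
v_4 = 3·18 + 2·7 + 1 = 69
v_5 = 3·69 + 2·18 + 1 = 244
v_6 = 3·244 + 2·69 + 1 = 871
v_7 = 3·871 + 2·244 + 1 = 3102
v_8 = 3·3102 + 2·871 + 1 = 11049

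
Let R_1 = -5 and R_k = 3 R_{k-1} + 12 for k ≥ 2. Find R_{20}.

The fixed point is 12/(1 - 3) = -6, so R_k + 6 = 3(R_{k-1} + 6).
Hence R_k = 1·3^{k-1} - 6.
R_{20} = 1·3^{19} - 6 = 1·1162261467 - 6 = 1162261461.

1162261461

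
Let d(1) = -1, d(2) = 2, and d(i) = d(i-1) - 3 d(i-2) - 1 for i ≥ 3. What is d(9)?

-56

d(3) = 2 - 3(-1) - 1 = 4
d(4) = 4 - 3(2) - 1 = -3
d(5) = (-3) - 3(4) - 1 = -16
d(6) = (-16) - 3(-3) - 1 = -8
d(7) = (-8) - 3(-16) - 1 = 39
d(8) = 39 - 3(-8) - 1 = 62
d(9) = 62 - 3(39) - 1 = -56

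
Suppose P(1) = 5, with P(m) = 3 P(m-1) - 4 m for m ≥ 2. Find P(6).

15

P(2) = 3·5 - 8 = 7
P(3) = 3·7 - 12 = 9
P(4) = 3·9 - 16 = 11
P(5) = 3·11 - 20 = 13
P(6) = 3·13 - 24 = 15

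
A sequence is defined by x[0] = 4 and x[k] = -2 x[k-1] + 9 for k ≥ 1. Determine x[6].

67

x[1] = -2*4 + 9 = 1
x[2] = -2*1 + 9 = 7
x[3] = -2*7 + 9 = -5
x[4] = -2*(-5) + 9 = 19
x[5] = -2*19 + 9 = -29
x[6] = -2*(-29) + 9 = 67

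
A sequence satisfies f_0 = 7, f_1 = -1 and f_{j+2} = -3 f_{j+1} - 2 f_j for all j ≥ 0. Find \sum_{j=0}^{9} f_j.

2046

f_2 = -3(-1) - 2(7) = -11
f_3 = -3(-11) - 2(-1) = 35
f_4 = -3(35) - 2(-11) = -83
f_5 = -3(-83) - 2(35) = 179
f_6 = -3(179) - 2(-83) = -371
f_7 = -3(-371) - 2(179) = 755
f_8 = -3(755) - 2(-371) = -1523
f_9 = -3(-1523) - 2(755) = 3059
Sum = 7 + (-1) + (-11) + 35 + (-83) + 179 + (-371) + 755 + (-1523) + 3059 = 2046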